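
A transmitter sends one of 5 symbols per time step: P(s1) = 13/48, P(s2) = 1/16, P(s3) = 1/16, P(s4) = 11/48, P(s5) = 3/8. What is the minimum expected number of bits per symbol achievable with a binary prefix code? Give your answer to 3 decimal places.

Repeatedly combine the two least-probable nodes; the expected code length is the sum of the merged weights.
merge 1/16 + 1/16 → 1/8
merge 1/8 + 11/48 → 17/48
merge 13/48 + 17/48 → 5/8
merge 3/8 + 5/8 → 1
L = 1/8 + 17/48 + 5/8 + 1 = 101/48 ≈ 2.104 bits/symbol.

2.104 bits/symbol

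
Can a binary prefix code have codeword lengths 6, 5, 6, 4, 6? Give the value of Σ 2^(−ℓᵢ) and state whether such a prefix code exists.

0.140625; yes

With common denominator 2^6 = 64: Σ 2^(−ℓᵢ) = 1/64 + 2/64 + 1/64 + 4/64 + 1/64 = 9/64 = 0.140625.
Kraft's inequality requires Σ ≤ 1; here Σ = 0.140625 ≤ 1, so such a prefix code exists.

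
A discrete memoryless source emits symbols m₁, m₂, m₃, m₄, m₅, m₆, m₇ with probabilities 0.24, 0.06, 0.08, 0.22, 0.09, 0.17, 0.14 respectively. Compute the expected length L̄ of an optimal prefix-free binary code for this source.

Repeatedly combine the two least-probable nodes; the expected code length is the sum of the merged weights.
merge 3/50 + 2/25 → 7/50
merge 9/100 + 7/50 → 23/100
merge 7/50 + 17/100 → 31/100
merge 11/50 + 23/100 → 9/20
merge 6/25 + 31/100 → 11/20
merge 9/20 + 11/20 → 1
L = 7/50 + 23/100 + 31/100 + 9/20 + 11/20 + 1 = 67/25 = 2.68 bits/symbol.

2.68 bits/symbol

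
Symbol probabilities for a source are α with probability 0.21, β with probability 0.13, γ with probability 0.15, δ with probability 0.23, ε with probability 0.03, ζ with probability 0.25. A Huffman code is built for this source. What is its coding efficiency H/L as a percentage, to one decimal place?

Entropy H = −Σ p log₂ p ≈ 2.4054 bits.
Huffman merges: 3/100+13/100→4/25; 3/20+4/25→31/100; 21/100+23/100→11/25; 1/4+31/100→14/25; 11/25+14/25→1. L = 247/100 ≈ 2.4700.
Efficiency = H/L = 2.4054/2.4700 = 97.4%.

97.4%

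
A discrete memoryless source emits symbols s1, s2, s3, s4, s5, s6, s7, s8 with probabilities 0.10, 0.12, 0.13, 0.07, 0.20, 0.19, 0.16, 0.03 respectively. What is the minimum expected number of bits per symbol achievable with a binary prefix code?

2.9 bits/symbol

Repeatedly combine the two least-probable nodes; the expected code length is the sum of the merged weights.
merge 3/100 + 7/100 → 1/10
merge 1/10 + 1/10 → 1/5
merge 3/25 + 13/100 → 1/4
merge 4/25 + 19/100 → 7/20
merge 1/5 + 1/5 → 2/5
merge 1/4 + 7/20 → 3/5
merge 2/5 + 3/5 → 1
L = 1/10 + 1/5 + 1/4 + 7/20 + 2/5 + 3/5 + 1 = 29/10 = 2.9 bits/symbol.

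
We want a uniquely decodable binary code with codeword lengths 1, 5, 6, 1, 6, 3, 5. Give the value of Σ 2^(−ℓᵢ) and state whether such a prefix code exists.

1.21875; no

With common denominator 2^6 = 64: Σ 2^(−ℓᵢ) = 32/64 + 2/64 + 1/64 + 32/64 + 1/64 + 8/64 + 2/64 = 78/64 = 1.21875.
Kraft's inequality requires Σ ≤ 1; here Σ = 1.21875 > 1, so no such prefix code exists.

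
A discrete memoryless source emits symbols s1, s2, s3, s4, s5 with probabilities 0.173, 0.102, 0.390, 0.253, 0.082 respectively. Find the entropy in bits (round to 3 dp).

2.101 bits

H = −Σ pᵢ log₂ pᵢ.
−0.173·log₂(0.173) = 0.4379
−0.102·log₂(0.102) = 0.3359
−0.390·log₂(0.390) = 0.5298
−0.253·log₂(0.253) = 0.5016
−0.082·log₂(0.082) = 0.2959
Sum ≈ 2.1011 → 2.101 bits.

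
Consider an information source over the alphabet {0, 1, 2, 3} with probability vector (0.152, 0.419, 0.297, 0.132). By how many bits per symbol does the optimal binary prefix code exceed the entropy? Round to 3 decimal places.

Entropy H = −Σ p log₂ p ≈ 1.8448 bits.
Huffman merges: 33/250+19/125→71/250; 71/250+297/1000→581/1000; 419/1000+581/1000→1. L = 373/200 ≈ 1.8650.
L − H = 1.8650 − 1.8448 = 0.020 bits.

0.020 bits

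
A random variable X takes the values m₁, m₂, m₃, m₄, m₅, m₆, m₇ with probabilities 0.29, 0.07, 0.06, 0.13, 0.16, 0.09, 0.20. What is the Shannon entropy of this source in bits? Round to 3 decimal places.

2.613 bits

H = −Σ pᵢ log₂ pᵢ.
−0.29·log₂(0.29) = 0.5179
−0.07·log₂(0.07) = 0.2686
−0.06·log₂(0.06) = 0.2435
−0.13·log₂(0.13) = 0.3826
−0.16·log₂(0.16) = 0.4230
−0.09·log₂(0.09) = 0.3127
−0.20·log₂(0.20) = 0.4644
Sum ≈ 2.6127 → 2.613 bits.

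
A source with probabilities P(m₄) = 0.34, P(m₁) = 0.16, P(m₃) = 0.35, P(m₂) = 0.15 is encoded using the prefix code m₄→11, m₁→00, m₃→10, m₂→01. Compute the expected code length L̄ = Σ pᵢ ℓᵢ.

2 bits/symbol

L̄ = Σ pᵢ·ℓᵢ = 0.34·2 + 0.16·2 + 0.35·2 + 0.15·2 = 2 bits/symbol.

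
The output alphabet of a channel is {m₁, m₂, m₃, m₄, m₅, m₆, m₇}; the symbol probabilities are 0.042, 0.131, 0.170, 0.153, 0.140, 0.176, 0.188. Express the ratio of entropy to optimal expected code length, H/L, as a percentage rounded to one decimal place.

96.7%

Entropy H = −Σ p log₂ p ≈ 2.7167 bits.
Huffman merges: 21/500+131/1000→173/1000; 7/50+153/1000→293/1000; 17/100+173/1000→343/1000; 22/125+47/250→91/250; 293/1000+343/1000→159/250; 91/250+159/250→1. L = 2809/1000 ≈ 2.8090.
Efficiency = H/L = 2.7167/2.8090 = 96.7%.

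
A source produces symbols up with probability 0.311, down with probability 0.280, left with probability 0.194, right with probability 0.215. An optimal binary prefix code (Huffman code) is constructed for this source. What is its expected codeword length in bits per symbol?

Repeatedly combine the two least-probable nodes; the expected code length is the sum of the merged weights.
merge 97/500 + 43/200 → 409/1000
merge 7/25 + 311/1000 → 591/1000
merge 409/1000 + 591/1000 → 1
L = 409/1000 + 591/1000 + 1 = 2 bits/symbol.

2 bits/symbol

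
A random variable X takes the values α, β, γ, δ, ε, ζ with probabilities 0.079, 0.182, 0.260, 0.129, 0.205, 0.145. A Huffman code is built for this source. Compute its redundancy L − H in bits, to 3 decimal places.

0.039 bits

Entropy H = −Σ p log₂ p ≈ 2.4957 bits.
Huffman merges: 79/1000+129/1000→26/125; 29/200+91/500→327/1000; 41/200+26/125→413/1000; 13/50+327/1000→587/1000; 413/1000+587/1000→1. L = 507/200 ≈ 2.5350.
L − H = 2.5350 − 2.4957 = 0.039 bits.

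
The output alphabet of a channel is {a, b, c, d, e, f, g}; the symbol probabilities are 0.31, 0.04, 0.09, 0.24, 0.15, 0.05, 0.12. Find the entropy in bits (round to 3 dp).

H = −Σ pᵢ log₂ pᵢ.
−0.31·log₂(0.31) = 0.5238
−0.04·log₂(0.04) = 0.1858
−0.09·log₂(0.09) = 0.3127
−0.24·log₂(0.24) = 0.4941
−0.15·log₂(0.15) = 0.4105
−0.05·log₂(0.05) = 0.2161
−0.12·log₂(0.12) = 0.3671
Sum ≈ 2.5100 → 2.510 bits.

2.510 bits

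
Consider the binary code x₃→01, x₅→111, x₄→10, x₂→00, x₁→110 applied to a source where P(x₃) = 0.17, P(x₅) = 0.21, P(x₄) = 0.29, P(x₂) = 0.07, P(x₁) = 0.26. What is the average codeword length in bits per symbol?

L̄ = Σ pᵢ·ℓᵢ = 0.17·2 + 0.21·3 + 0.29·2 + 0.07·2 + 0.26·3 = 2.47 bits/symbol.

2.47 bits/symbol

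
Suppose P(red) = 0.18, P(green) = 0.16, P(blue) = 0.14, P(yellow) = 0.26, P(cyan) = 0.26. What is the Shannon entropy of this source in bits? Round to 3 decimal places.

H = −Σ pᵢ log₂ pᵢ.
−0.18·log₂(0.18) = 0.4453
−0.16·log₂(0.16) = 0.4230
−0.14·log₂(0.14) = 0.3971
−0.26·log₂(0.26) = 0.5053
−0.26·log₂(0.26) = 0.5053
Sum ≈ 2.2760 → 2.276 bits.

2.276 bits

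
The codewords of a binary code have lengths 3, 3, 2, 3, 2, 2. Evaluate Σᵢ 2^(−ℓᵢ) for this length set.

1.125

With common denominator 2^3 = 8: Σ 2^(−ℓᵢ) = 1/8 + 1/8 + 2/8 + 1/8 + 2/8 + 2/8 = 9/8 = 1.125.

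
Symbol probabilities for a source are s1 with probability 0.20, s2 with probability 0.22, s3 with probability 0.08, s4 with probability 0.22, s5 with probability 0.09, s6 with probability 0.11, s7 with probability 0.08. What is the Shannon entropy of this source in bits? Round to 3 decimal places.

H = −Σ pᵢ log₂ pᵢ.
−0.20·log₂(0.20) = 0.4644
−0.22·log₂(0.22) = 0.4806
−0.08·log₂(0.08) = 0.2915
−0.22·log₂(0.22) = 0.4806
−0.09·log₂(0.09) = 0.3127
−0.11·log₂(0.11) = 0.3503
−0.08·log₂(0.08) = 0.2915
Sum ≈ 2.6715 → 2.671 bits.

2.671 bits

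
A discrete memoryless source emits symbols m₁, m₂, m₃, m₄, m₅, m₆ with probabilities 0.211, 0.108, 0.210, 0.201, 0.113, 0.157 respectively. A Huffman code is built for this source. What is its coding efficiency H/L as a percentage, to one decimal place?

Entropy H = −Σ p log₂ p ≈ 2.5333 bits.
Huffman merges: 27/250+113/1000→221/1000; 157/1000+201/1000→179/500; 21/100+211/1000→421/1000; 221/1000+179/500→579/1000; 421/1000+579/1000→1. L = 2579/1000 ≈ 2.5790.
Efficiency = H/L = 2.5333/2.5790 = 98.2%.

98.2%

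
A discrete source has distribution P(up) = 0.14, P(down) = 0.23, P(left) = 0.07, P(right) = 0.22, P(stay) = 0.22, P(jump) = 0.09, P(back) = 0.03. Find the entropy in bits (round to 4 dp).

H = −Σ pᵢ log₂ pᵢ.
−0.14·log₂(0.14) = 0.3971
−0.23·log₂(0.23) = 0.4877
−0.07·log₂(0.07) = 0.2686
−0.22·log₂(0.22) = 0.4806
−0.22·log₂(0.22) = 0.4806
−0.09·log₂(0.09) = 0.3127
−0.03·log₂(0.03) = 0.1518
Sum ≈ 2.5789 → 2.5789 bits.

2.5789 bits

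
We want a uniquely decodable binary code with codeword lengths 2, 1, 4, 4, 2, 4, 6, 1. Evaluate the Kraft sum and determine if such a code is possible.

1.703125; no

With common denominator 2^6 = 64: Σ 2^(−ℓᵢ) = 16/64 + 32/64 + 4/64 + 4/64 + 16/64 + 4/64 + 1/64 + 32/64 = 109/64 = 1.703125.
Kraft's inequality requires Σ ≤ 1; here Σ = 1.703125 > 1, so no such prefix code exists.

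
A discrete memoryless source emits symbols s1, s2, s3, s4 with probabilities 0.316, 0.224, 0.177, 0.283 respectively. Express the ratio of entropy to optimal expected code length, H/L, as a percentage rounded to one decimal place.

98.3%

Entropy H = −Σ p log₂ p ≈ 1.9662 bits.
Huffman merges: 177/1000+28/125→401/1000; 283/1000+79/250→599/1000; 401/1000+599/1000→1. L = 2 ≈ 2.0000.
Efficiency = H/L = 1.9662/2.0000 = 98.3%.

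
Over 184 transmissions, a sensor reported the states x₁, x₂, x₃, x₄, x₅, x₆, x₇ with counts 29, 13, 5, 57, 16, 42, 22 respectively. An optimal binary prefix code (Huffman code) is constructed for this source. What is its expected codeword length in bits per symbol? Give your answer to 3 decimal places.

Probabilities are the counts divided by 184.
Repeatedly combine the two least-probable nodes; the expected code length is the sum of the merged weights.
merge 5/184 + 13/184 → 9/92
merge 2/23 + 9/92 → 17/92
merge 11/92 + 29/184 → 51/184
merge 17/92 + 21/92 → 19/46
merge 51/184 + 57/184 → 27/46
merge 19/46 + 27/46 → 1
L = 9/92 + 17/92 + 51/184 + 19/46 + 27/46 + 1 = 471/184 ≈ 2.560 bits/symbol.

2.560 bits/symbol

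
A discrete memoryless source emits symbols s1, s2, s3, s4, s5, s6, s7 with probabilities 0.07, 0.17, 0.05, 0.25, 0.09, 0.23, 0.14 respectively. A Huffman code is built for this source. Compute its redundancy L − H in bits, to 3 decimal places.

Entropy H = −Σ p log₂ p ≈ 2.6167 bits.
Huffman merges: 1/20+7/100→3/25; 9/100+3/25→21/100; 7/50+17/100→31/100; 21/100+23/100→11/25; 1/4+31/100→14/25; 11/25+14/25→1. L = 66/25 ≈ 2.6400.
L − H = 2.6400 − 2.6167 = 0.023 bits.

0.023 bits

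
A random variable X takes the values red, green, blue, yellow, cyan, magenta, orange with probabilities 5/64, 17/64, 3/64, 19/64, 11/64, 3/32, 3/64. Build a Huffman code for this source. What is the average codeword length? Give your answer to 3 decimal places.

Repeatedly combine the two least-probable nodes; the expected code length is the sum of the merged weights.
merge 3/64 + 3/64 → 3/32
merge 5/64 + 3/32 → 11/64
merge 3/32 + 11/64 → 17/64
merge 11/64 + 17/64 → 7/16
merge 17/64 + 19/64 → 9/16
merge 7/16 + 9/16 → 1
L = 3/32 + 11/64 + 17/64 + 7/16 + 9/16 + 1 = 81/32 ≈ 2.531 bits/symbol.

2.531 bits/symbol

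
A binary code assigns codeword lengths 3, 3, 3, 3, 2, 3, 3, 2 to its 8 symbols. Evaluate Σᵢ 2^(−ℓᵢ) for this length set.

With common denominator 2^3 = 8: Σ 2^(−ℓᵢ) = 1/8 + 1/8 + 1/8 + 1/8 + 2/8 + 1/8 + 1/8 + 2/8 = 10/8 = 1.25.

1.25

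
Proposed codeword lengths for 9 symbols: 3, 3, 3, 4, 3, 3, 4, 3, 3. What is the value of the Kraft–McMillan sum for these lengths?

With common denominator 2^4 = 16: Σ 2^(−ℓᵢ) = 2/16 + 2/16 + 2/16 + 1/16 + 2/16 + 2/16 + 1/16 + 2/16 + 2/16 = 16/16 = 1.

1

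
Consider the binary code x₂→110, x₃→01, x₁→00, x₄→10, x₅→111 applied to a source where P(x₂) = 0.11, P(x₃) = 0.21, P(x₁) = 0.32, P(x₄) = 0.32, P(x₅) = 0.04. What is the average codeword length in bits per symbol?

L̄ = Σ pᵢ·ℓᵢ = 0.11·3 + 0.21·2 + 0.32·2 + 0.32·2 + 0.04·3 = 2.15 bits/symbol.

2.15 bits/symbol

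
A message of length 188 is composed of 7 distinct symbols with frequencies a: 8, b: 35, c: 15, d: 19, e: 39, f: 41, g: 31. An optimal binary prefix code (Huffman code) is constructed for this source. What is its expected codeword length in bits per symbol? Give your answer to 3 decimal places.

Probabilities are the counts divided by 188.
Repeatedly combine the two least-probable nodes; the expected code length is the sum of the merged weights.
merge 2/47 + 15/188 → 23/188
merge 19/188 + 23/188 → 21/94
merge 31/188 + 35/188 → 33/94
merge 39/188 + 41/188 → 20/47
merge 21/94 + 33/94 → 27/47
merge 20/47 + 27/47 → 1
L = 23/188 + 21/94 + 33/94 + 20/47 + 27/47 + 1 = 507/188 ≈ 2.697 bits/symbol.

2.697 bits/symbol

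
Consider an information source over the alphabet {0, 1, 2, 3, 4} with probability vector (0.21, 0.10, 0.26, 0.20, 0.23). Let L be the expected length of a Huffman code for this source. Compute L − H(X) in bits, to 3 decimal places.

0.038 bits

Entropy H = −Σ p log₂ p ≈ 2.2624 bits.
Huffman merges: 1/10+1/5→3/10; 21/100+23/100→11/25; 13/50+3/10→14/25; 11/25+14/25→1. L = 23/10 ≈ 2.3000.
L − H = 2.3000 − 2.2624 = 0.038 bits.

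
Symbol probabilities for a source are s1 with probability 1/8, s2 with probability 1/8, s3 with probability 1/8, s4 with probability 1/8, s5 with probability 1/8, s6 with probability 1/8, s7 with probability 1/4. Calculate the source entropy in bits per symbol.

Each probability is a power of 1/2, so log₂(1/p) is an integer.
H = Σ p·log₂(1/p) = 1/8·3 + 1/8·3 + 1/8·3 + 1/8·3 + 1/8·3 + 1/8·3 + 1/4·2 = 2.75 bits.

2.75 bits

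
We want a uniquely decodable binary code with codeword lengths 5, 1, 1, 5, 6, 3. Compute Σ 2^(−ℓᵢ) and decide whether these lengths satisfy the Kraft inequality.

1.203125; no

With common denominator 2^6 = 64: Σ 2^(−ℓᵢ) = 2/64 + 32/64 + 32/64 + 2/64 + 1/64 + 8/64 = 77/64 = 1.203125.
Kraft's inequality requires Σ ≤ 1; here Σ = 1.203125 > 1, so no such prefix code exists.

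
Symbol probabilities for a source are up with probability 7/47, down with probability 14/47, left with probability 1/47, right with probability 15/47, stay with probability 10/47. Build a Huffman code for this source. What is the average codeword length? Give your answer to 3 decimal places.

2.170 bits/symbol

Repeatedly combine the two least-probable nodes; the expected code length is the sum of the merged weights.
merge 1/47 + 7/47 → 8/47
merge 8/47 + 10/47 → 18/47
merge 14/47 + 15/47 → 29/47
merge 18/47 + 29/47 → 1
L = 8/47 + 18/47 + 29/47 + 1 = 102/47 ≈ 2.170 bits/symbol.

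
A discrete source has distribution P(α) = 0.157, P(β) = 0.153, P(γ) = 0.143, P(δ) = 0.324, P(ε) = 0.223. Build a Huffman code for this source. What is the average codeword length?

2.296 bits/symbol

Repeatedly combine the two least-probable nodes; the expected code length is the sum of the merged weights.
merge 143/1000 + 153/1000 → 37/125
merge 157/1000 + 223/1000 → 19/50
merge 37/125 + 81/250 → 31/50
merge 19/50 + 31/50 → 1
L = 37/125 + 19/50 + 31/50 + 1 = 287/125 = 2.296 bits/symbol.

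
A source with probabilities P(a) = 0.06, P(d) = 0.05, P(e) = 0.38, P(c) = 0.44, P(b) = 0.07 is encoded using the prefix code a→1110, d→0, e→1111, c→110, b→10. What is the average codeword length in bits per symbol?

L̄ = Σ pᵢ·ℓᵢ = 0.06·4 + 0.05·1 + 0.38·4 + 0.44·3 + 0.07·2 = 3.27 bits/symbol.

3.27 bits/symbol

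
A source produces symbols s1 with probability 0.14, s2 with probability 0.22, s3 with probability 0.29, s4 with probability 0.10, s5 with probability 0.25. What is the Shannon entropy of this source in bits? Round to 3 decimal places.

2.228 bits

H = −Σ pᵢ log₂ pᵢ.
−0.14·log₂(0.14) = 0.3971
−0.22·log₂(0.22) = 0.4806
−0.29·log₂(0.29) = 0.5179
−0.10·log₂(0.10) = 0.3322
−0.25·log₂(0.25) = 0.5000
Sum ≈ 2.2278 → 2.228 bits.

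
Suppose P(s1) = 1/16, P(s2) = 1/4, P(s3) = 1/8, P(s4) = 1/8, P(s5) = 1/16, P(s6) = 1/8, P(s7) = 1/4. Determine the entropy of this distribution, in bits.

Each probability is a power of 1/2, so log₂(1/p) is an integer.
H = Σ p·log₂(1/p) = 1/16·4 + 1/4·2 + 1/8·3 + 1/8·3 + 1/16·4 + 1/8·3 + 1/4·2 = 2.625 bits.

2.625 bits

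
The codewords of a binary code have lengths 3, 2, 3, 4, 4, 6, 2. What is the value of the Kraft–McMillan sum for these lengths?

0.890625

With common denominator 2^6 = 64: Σ 2^(−ℓᵢ) = 8/64 + 16/64 + 8/64 + 4/64 + 4/64 + 1/64 + 16/64 = 57/64 = 0.890625.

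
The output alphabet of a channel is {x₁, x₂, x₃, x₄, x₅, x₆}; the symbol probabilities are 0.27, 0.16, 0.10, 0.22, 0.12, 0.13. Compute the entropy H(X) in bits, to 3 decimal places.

H = −Σ pᵢ log₂ pᵢ.
−0.27·log₂(0.27) = 0.5100
−0.16·log₂(0.16) = 0.4230
−0.10·log₂(0.10) = 0.3322
−0.22·log₂(0.22) = 0.4806
−0.12·log₂(0.12) = 0.3671
−0.13·log₂(0.13) = 0.3826
Sum ≈ 2.4955 → 2.496 bits.

2.496 bits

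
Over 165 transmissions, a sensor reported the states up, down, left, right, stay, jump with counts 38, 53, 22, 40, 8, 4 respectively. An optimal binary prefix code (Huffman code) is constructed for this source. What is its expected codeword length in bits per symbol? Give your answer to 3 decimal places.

Probabilities are the counts divided by 165.
Repeatedly combine the two least-probable nodes; the expected code length is the sum of the merged weights.
merge 4/165 + 8/165 → 4/55
merge 4/55 + 2/15 → 34/165
merge 34/165 + 38/165 → 24/55
merge 8/33 + 53/165 → 31/55
merge 24/55 + 31/55 → 1
L = 4/55 + 34/165 + 24/55 + 31/55 + 1 = 376/165 ≈ 2.279 bits/symbol.

2.279 bits/symbol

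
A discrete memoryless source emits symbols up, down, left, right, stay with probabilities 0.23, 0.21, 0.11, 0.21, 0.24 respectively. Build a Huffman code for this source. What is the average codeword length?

2.32 bits/symbol

Repeatedly combine the two least-probable nodes; the expected code length is the sum of the merged weights.
merge 11/100 + 21/100 → 8/25
merge 21/100 + 23/100 → 11/25
merge 6/25 + 8/25 → 14/25
merge 11/25 + 14/25 → 1
L = 8/25 + 11/25 + 14/25 + 1 = 58/25 = 2.32 bits/symbol.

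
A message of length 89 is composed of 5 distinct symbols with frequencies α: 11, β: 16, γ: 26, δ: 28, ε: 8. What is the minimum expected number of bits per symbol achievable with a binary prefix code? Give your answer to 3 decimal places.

Probabilities are the counts divided by 89.
Repeatedly combine the two least-probable nodes; the expected code length is the sum of the merged weights.
merge 8/89 + 11/89 → 19/89
merge 16/89 + 19/89 → 35/89
merge 26/89 + 28/89 → 54/89
merge 35/89 + 54/89 → 1
L = 19/89 + 35/89 + 54/89 + 1 = 197/89 ≈ 2.213 bits/symbol.

2.213 bits/symbol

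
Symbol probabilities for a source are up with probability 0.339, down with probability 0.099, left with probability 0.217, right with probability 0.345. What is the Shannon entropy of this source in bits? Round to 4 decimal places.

1.8674 bits

H = −Σ pᵢ log₂ pᵢ.
−0.339·log₂(0.339) = 0.5291
−0.099·log₂(0.099) = 0.3303
−0.217·log₂(0.217) = 0.4783
−0.345·log₂(0.345) = 0.5297
Sum ≈ 1.8674 → 1.8674 bits.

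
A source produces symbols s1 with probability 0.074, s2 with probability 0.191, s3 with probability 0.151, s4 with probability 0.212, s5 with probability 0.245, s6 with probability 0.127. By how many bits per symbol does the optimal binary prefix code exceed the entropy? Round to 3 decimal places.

0.047 bits

Entropy H = −Σ p log₂ p ≈ 2.4956 bits.
Huffman merges: 37/500+127/1000→201/1000; 151/1000+191/1000→171/500; 201/1000+53/250→413/1000; 49/200+171/500→587/1000; 413/1000+587/1000→1. L = 2543/1000 ≈ 2.5430.
L − H = 2.5430 − 2.4956 = 0.047 bits.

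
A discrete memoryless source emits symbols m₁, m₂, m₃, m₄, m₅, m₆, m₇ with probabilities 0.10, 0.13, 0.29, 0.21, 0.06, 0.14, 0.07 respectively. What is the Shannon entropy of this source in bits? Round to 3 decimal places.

2.615 bits

H = −Σ pᵢ log₂ pᵢ.
−0.10·log₂(0.10) = 0.3322
−0.13·log₂(0.13) = 0.3826
−0.29·log₂(0.29) = 0.5179
−0.21·log₂(0.21) = 0.4728
−0.06·log₂(0.06) = 0.2435
−0.14·log₂(0.14) = 0.3971
−0.07·log₂(0.07) = 0.2686
Sum ≈ 2.6148 → 2.615 bits.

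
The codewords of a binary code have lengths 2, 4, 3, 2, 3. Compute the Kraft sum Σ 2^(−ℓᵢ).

With common denominator 2^4 = 16: Σ 2^(−ℓᵢ) = 4/16 + 1/16 + 2/16 + 4/16 + 2/16 = 13/16 = 0.8125.

0.8125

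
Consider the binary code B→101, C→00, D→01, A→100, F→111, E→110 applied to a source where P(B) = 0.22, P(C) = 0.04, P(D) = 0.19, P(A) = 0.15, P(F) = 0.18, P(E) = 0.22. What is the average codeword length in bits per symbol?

L̄ = Σ pᵢ·ℓᵢ = 0.22·3 + 0.04·2 + 0.19·2 + 0.15·3 + 0.18·3 + 0.22·3 = 2.77 bits/symbol.

2.77 bits/symbol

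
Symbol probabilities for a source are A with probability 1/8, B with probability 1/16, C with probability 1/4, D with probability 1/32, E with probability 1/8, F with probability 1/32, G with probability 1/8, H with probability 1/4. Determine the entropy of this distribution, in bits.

2.6875 bits

Each probability is a power of 1/2, so log₂(1/p) is an integer.
H = Σ p·log₂(1/p) = 1/8·3 + 1/16·4 + 1/4·2 + 1/32·5 + 1/8·3 + 1/32·5 + 1/8·3 + 1/4·2 = 2.6875 bits.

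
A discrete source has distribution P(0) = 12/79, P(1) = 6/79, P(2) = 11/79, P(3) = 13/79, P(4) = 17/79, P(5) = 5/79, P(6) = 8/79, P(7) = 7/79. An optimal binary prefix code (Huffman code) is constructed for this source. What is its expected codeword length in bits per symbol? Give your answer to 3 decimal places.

2.924 bits/symbol

Repeatedly combine the two least-probable nodes; the expected code length is the sum of the merged weights.
merge 5/79 + 6/79 → 11/79
merge 7/79 + 8/79 → 15/79
merge 11/79 + 11/79 → 22/79
merge 12/79 + 13/79 → 25/79
merge 15/79 + 17/79 → 32/79
merge 22/79 + 25/79 → 47/79
merge 32/79 + 47/79 → 1
L = 11/79 + 15/79 + 22/79 + 25/79 + 32/79 + 47/79 + 1 = 231/79 ≈ 2.924 bits/symbol.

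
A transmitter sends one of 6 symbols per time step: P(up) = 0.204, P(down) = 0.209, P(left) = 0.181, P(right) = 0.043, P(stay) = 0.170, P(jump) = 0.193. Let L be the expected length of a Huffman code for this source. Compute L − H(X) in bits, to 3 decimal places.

Entropy H = −Σ p log₂ p ≈ 2.4740 bits.
Huffman merges: 43/1000+17/100→213/1000; 181/1000+193/1000→187/500; 51/250+209/1000→413/1000; 213/1000+187/500→587/1000; 413/1000+587/1000→1. L = 2587/1000 ≈ 2.5870.
L − H = 2.5870 − 2.4740 = 0.113 bits.

0.113 bits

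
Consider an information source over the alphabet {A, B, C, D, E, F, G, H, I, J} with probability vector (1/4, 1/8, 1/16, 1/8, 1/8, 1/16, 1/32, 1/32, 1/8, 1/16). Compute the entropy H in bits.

3.0625 bits

Each probability is a power of 1/2, so log₂(1/p) is an integer.
H = Σ p·log₂(1/p) = 1/4·2 + 1/8·3 + 1/16·4 + 1/8·3 + 1/8·3 + 1/16·4 + 1/32·5 + 1/32·5 + 1/8·3 + 1/16·4 = 3.0625 bits.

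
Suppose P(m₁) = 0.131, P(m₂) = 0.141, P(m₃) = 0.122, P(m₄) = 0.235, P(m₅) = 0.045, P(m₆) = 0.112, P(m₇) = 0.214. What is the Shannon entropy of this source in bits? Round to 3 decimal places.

H = −Σ pᵢ log₂ pᵢ.
−0.131·log₂(0.131) = 0.3841
−0.141·log₂(0.141) = 0.3985
−0.122·log₂(0.122) = 0.3703
−0.235·log₂(0.235) = 0.4910
−0.045·log₂(0.045) = 0.2013
−0.112·log₂(0.112) = 0.3537
−0.214·log₂(0.214) = 0.4760
Sum ≈ 2.6750 → 2.675 bits.

2.675 bits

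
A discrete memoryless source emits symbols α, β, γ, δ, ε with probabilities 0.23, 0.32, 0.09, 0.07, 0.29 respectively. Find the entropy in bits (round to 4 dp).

H = −Σ pᵢ log₂ pᵢ.
−0.23·log₂(0.23) = 0.4877
−0.32·log₂(0.32) = 0.5260
−0.09·log₂(0.09) = 0.3127
−0.07·log₂(0.07) = 0.2686
−0.29·log₂(0.29) = 0.5179
Sum ≈ 2.1128 → 2.1128 bits.

2.1128 bits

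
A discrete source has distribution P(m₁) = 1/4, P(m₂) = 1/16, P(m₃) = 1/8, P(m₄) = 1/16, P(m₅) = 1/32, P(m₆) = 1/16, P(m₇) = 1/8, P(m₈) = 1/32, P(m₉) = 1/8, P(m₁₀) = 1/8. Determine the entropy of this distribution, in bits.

3.0625 bits

Each probability is a power of 1/2, so log₂(1/p) is an integer.
H = Σ p·log₂(1/p) = 1/4·2 + 1/16·4 + 1/8·3 + 1/16·4 + 1/32·5 + 1/16·4 + 1/8·3 + 1/32·5 + 1/8·3 + 1/8·3 = 3.0625 bits.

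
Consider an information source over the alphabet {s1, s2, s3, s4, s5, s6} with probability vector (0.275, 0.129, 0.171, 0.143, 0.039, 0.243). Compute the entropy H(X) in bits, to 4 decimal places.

H = −Σ pᵢ log₂ pᵢ.
−0.275·log₂(0.275) = 0.5122
−0.129·log₂(0.129) = 0.3811
−0.171·log₂(0.171) = 0.4357
−0.143·log₂(0.143) = 0.4012
−0.039·log₂(0.039) = 0.1825
−0.243·log₂(0.243) = 0.4960
Sum ≈ 2.4088 → 2.4088 bits.

2.4088 bits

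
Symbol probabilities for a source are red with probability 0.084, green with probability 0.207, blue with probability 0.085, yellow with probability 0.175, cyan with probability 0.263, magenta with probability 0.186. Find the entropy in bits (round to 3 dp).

2.471 bits

H = −Σ pᵢ log₂ pᵢ.
−0.084·log₂(0.084) = 0.3002
−0.207·log₂(0.207) = 0.4704
−0.085·log₂(0.085) = 0.3023
−0.175·log₂(0.175) = 0.4401
−0.263·log₂(0.263) = 0.5068
−0.186·log₂(0.186) = 0.4514
Sum ≈ 2.4710 → 2.471 bits.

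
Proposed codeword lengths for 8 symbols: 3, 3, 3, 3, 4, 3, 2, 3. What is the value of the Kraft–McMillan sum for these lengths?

With common denominator 2^4 = 16: Σ 2^(−ℓᵢ) = 2/16 + 2/16 + 2/16 + 2/16 + 1/16 + 2/16 + 4/16 + 2/16 = 17/16 = 1.0625.

1.0625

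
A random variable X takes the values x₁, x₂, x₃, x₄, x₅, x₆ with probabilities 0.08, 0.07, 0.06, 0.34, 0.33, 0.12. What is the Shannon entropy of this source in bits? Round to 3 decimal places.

H = −Σ pᵢ log₂ pᵢ.
−0.08·log₂(0.08) = 0.2915
−0.07·log₂(0.07) = 0.2686
−0.06·log₂(0.06) = 0.2435
−0.34·log₂(0.34) = 0.5292
−0.33·log₂(0.33) = 0.5278
−0.12·log₂(0.12) = 0.3671
Sum ≈ 2.2277 → 2.228 bits.

2.228 bits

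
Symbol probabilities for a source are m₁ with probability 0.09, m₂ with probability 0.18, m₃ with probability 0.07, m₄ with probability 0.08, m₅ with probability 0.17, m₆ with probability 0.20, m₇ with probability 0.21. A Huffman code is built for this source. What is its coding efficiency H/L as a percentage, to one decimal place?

Entropy H = −Σ p log₂ p ≈ 2.6898 bits.
Huffman merges: 7/100+2/25→3/20; 9/100+3/20→6/25; 17/100+9/50→7/20; 1/5+21/100→41/100; 6/25+7/20→59/100; 41/100+59/100→1. L = 137/50 ≈ 2.7400.
Efficiency = H/L = 2.6898/2.7400 = 98.2%.

98.2%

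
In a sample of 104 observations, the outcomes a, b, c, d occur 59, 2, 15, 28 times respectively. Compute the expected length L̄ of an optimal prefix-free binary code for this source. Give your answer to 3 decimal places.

Probabilities are the counts divided by 104.
Repeatedly combine the two least-probable nodes; the expected code length is the sum of the merged weights.
merge 1/52 + 15/104 → 17/104
merge 17/104 + 7/26 → 45/104
merge 45/104 + 59/104 → 1
L = 17/104 + 45/104 + 1 = 83/52 ≈ 1.596 bits/symbol.

1.596 bits/symbol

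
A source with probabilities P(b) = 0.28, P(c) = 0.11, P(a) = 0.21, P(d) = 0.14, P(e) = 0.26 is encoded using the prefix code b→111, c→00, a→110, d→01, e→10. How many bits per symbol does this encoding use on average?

L̄ = Σ pᵢ·ℓᵢ = 0.28·3 + 0.11·2 + 0.21·3 + 0.14·2 + 0.26·2 = 2.49 bits/symbol.

2.49 bits/symbol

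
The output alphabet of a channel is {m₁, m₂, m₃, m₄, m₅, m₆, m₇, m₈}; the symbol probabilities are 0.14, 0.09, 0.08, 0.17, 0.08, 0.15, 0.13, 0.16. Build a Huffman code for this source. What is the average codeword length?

2.99 bits/symbol

Repeatedly combine the two least-probable nodes; the expected code length is the sum of the merged weights.
merge 2/25 + 2/25 → 4/25
merge 9/100 + 13/100 → 11/50
merge 7/50 + 3/20 → 29/100
merge 4/25 + 4/25 → 8/25
merge 17/100 + 11/50 → 39/100
merge 29/100 + 8/25 → 61/100
merge 39/100 + 61/100 → 1
L = 4/25 + 11/50 + 29/100 + 8/25 + 39/100 + 61/100 + 1 = 299/100 = 2.99 bits/symbol.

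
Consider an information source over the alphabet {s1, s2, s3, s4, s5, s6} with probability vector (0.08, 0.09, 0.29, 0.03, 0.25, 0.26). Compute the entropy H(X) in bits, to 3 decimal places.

H = −Σ pᵢ log₂ pᵢ.
−0.08·log₂(0.08) = 0.2915
−0.09·log₂(0.09) = 0.3127
−0.29·log₂(0.29) = 0.5179
−0.03·log₂(0.03) = 0.1518
−0.25·log₂(0.25) = 0.5000
−0.26·log₂(0.26) = 0.5053
Sum ≈ 2.2791 → 2.279 bits.

2.279 bits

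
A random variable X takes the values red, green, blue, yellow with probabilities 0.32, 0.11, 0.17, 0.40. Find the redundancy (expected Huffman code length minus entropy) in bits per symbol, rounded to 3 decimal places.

Entropy H = −Σ p log₂ p ≈ 1.8397 bits.
Huffman merges: 11/100+17/100→7/25; 7/25+8/25→3/5; 2/5+3/5→1. L = 47/25 ≈ 1.8800.
L − H = 1.8800 − 1.8397 = 0.040 bits.

0.040 bits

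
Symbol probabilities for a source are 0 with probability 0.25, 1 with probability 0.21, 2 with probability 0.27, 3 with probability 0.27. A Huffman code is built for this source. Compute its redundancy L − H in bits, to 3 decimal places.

0.007 bits

Entropy H = −Σ p log₂ p ≈ 1.9929 bits.
Huffman merges: 21/100+1/4→23/50; 27/100+27/100→27/50; 23/50+27/50→1. L = 2 ≈ 2.0000.
L − H = 2.0000 − 1.9929 = 0.007 bits.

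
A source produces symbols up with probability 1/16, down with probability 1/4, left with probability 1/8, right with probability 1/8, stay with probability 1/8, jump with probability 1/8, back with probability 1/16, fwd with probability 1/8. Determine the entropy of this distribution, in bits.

2.875 bits

Each probability is a power of 1/2, so log₂(1/p) is an integer.
H = Σ p·log₂(1/p) = 1/16·4 + 1/4·2 + 1/8·3 + 1/8·3 + 1/8·3 + 1/8·3 + 1/16·4 + 1/8·3 = 2.875 bits.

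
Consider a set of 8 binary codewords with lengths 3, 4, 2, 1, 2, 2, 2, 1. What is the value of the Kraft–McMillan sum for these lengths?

With common denominator 2^4 = 16: Σ 2^(−ℓᵢ) = 2/16 + 1/16 + 4/16 + 8/16 + 4/16 + 4/16 + 4/16 + 8/16 = 35/16 = 2.1875.

2.1875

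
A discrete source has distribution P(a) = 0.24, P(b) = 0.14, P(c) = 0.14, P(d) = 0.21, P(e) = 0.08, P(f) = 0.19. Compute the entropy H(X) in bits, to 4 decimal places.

H = −Σ pᵢ log₂ pᵢ.
−0.24·log₂(0.24) = 0.4941
−0.14·log₂(0.14) = 0.3971
−0.14·log₂(0.14) = 0.3971
−0.21·log₂(0.21) = 0.4728
−0.08·log₂(0.08) = 0.2915
−0.19·log₂(0.19) = 0.4552
Sum ≈ 2.5079 → 2.5079 bits.

2.5079 bits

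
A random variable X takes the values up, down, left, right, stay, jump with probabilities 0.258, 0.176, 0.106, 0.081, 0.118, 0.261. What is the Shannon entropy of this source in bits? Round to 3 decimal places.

H = −Σ pᵢ log₂ pᵢ.
−0.258·log₂(0.258) = 0.5043
−0.176·log₂(0.176) = 0.4411
−0.106·log₂(0.106) = 0.3432
−0.081·log₂(0.081) = 0.2937
−0.118·log₂(0.118) = 0.3638
−0.261·log₂(0.261) = 0.5058
Sum ≈ 2.4519 → 2.452 bits.

2.452 bits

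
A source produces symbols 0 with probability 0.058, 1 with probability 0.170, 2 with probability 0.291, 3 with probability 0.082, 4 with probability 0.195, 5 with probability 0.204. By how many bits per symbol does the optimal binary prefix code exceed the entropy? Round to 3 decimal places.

0.035 bits

Entropy H = −Σ p log₂ p ≈ 2.4147 bits.
Huffman merges: 29/500+41/500→7/50; 7/50+17/100→31/100; 39/200+51/250→399/1000; 291/1000+31/100→601/1000; 399/1000+601/1000→1. L = 49/20 ≈ 2.4500.
L − H = 2.4500 − 2.4147 = 0.035 bits.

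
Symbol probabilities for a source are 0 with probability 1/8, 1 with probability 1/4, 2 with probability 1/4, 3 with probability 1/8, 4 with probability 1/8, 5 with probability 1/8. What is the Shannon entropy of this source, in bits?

2.5 bits

Each probability is a power of 1/2, so log₂(1/p) is an integer.
H = Σ p·log₂(1/p) = 1/8·3 + 1/4·2 + 1/4·2 + 1/8·3 + 1/8·3 + 1/8·3 = 2.5 bits.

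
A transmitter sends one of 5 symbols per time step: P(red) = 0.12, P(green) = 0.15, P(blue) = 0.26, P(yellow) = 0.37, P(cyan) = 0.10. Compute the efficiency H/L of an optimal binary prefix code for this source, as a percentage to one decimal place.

Entropy H = −Σ p log₂ p ≈ 2.1458 bits.
Huffman merges: 1/10+3/25→11/50; 3/20+11/50→37/100; 13/50+37/100→63/100; 37/100+63/100→1. L = 111/50 ≈ 2.2200.
Efficiency = H/L = 2.1458/2.2200 = 96.7%.

96.7%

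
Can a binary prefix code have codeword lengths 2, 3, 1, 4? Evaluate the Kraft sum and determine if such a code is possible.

0.9375; yes

With common denominator 2^4 = 16: Σ 2^(−ℓᵢ) = 4/16 + 2/16 + 8/16 + 1/16 = 15/16 = 0.9375.
Kraft's inequality requires Σ ≤ 1; here Σ = 0.9375 ≤ 1, so such a prefix code exists.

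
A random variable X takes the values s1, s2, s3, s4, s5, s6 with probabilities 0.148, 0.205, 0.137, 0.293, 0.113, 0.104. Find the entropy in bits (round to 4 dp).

H = −Σ pᵢ log₂ pᵢ.
−0.148·log₂(0.148) = 0.4079
−0.205·log₂(0.205) = 0.4687
−0.137·log₂(0.137) = 0.3929
−0.293·log₂(0.293) = 0.5189
−0.113·log₂(0.113) = 0.3555
−0.104·log₂(0.104) = 0.3396
Sum ≈ 2.4835 → 2.4835 bits.

2.4835 bits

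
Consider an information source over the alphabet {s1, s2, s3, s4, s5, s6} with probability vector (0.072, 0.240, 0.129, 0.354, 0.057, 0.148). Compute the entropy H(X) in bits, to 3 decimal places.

2.322 bits

H = −Σ pᵢ log₂ pᵢ.
−0.072·log₂(0.072) = 0.2733
−0.240·log₂(0.240) = 0.4941
−0.129·log₂(0.129) = 0.3811
−0.354·log₂(0.354) = 0.5304
−0.057·log₂(0.057) = 0.2356
−0.148·log₂(0.148) = 0.4079
Sum ≈ 2.3224 → 2.322 bits.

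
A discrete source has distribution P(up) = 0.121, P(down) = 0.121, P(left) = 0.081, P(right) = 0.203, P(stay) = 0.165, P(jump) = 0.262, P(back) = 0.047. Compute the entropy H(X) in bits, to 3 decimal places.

H = −Σ pᵢ log₂ pᵢ.
−0.121·log₂(0.121) = 0.3687
−0.121·log₂(0.121) = 0.3687
−0.081·log₂(0.081) = 0.2937
−0.203·log₂(0.203) = 0.4670
−0.165·log₂(0.165) = 0.4289
−0.262·log₂(0.262) = 0.5063
−0.047·log₂(0.047) = 0.2073
Sum ≈ 2.6406 → 2.641 bits.

2.641 bits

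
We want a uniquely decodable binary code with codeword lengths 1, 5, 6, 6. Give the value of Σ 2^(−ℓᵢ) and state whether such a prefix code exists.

0.5625; yes

With common denominator 2^6 = 64: Σ 2^(−ℓᵢ) = 32/64 + 2/64 + 1/64 + 1/64 = 36/64 = 0.5625.
Kraft's inequality requires Σ ≤ 1; here Σ = 0.5625 ≤ 1, so such a prefix code exists.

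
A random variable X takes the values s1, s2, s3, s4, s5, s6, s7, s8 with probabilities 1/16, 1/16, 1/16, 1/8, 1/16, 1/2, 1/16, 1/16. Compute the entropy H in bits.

Each probability is a power of 1/2, so log₂(1/p) is an integer.
H = Σ p·log₂(1/p) = 1/16·4 + 1/16·4 + 1/16·4 + 1/8·3 + 1/16·4 + 1/2·1 + 1/16·4 + 1/16·4 = 2.375 bits.

2.375 bits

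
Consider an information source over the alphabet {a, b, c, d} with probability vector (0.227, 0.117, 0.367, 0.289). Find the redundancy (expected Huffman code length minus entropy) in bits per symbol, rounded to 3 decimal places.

0.081 bits

Entropy H = −Σ p log₂ p ≈ 1.8961 bits.
Huffman merges: 117/1000+227/1000→43/125; 289/1000+43/125→633/1000; 367/1000+633/1000→1. L = 1977/1000 ≈ 1.9770.
L − H = 1.9770 − 1.8961 = 0.081 bits.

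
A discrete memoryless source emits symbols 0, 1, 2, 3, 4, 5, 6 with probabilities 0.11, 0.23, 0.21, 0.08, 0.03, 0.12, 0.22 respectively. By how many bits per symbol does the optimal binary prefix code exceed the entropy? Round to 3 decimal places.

0.058 bits

Entropy H = −Σ p log₂ p ≈ 2.6017 bits.
Huffman merges: 3/100+2/25→11/100; 11/100+11/100→11/50; 3/25+21/100→33/100; 11/50+11/50→11/25; 23/100+33/100→14/25; 11/25+14/25→1. L = 133/50 ≈ 2.6600.
L − H = 2.6600 − 2.6017 = 0.058 bits.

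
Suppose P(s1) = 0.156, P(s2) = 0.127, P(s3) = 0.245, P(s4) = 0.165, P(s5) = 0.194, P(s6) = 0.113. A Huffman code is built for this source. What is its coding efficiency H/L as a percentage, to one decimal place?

99.1%

Entropy H = −Σ p log₂ p ≈ 2.5367 bits.
Huffman merges: 113/1000+127/1000→6/25; 39/250+33/200→321/1000; 97/500+6/25→217/500; 49/200+321/1000→283/500; 217/500+283/500→1. L = 2561/1000 ≈ 2.5610.
Efficiency = H/L = 2.5367/2.5610 = 99.1%.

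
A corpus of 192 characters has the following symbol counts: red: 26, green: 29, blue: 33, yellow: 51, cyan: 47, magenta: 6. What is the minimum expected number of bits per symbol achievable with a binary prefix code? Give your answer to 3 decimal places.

Probabilities are the counts divided by 192.
Repeatedly combine the two least-probable nodes; the expected code length is the sum of the merged weights.
merge 1/32 + 13/96 → 1/6
merge 29/192 + 1/6 → 61/192
merge 11/64 + 47/192 → 5/12
merge 17/64 + 61/192 → 7/12
merge 5/12 + 7/12 → 1
L = 1/6 + 61/192 + 5/12 + 7/12 + 1 = 159/64 ≈ 2.484 bits/symbol.

2.484 bits/symbol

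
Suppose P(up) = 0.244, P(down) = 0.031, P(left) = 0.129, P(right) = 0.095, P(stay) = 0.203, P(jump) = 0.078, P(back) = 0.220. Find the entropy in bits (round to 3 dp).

2.590 bits

H = −Σ pᵢ log₂ pᵢ.
−0.244·log₂(0.244) = 0.4966
−0.031·log₂(0.031) = 0.1554
−0.129·log₂(0.129) = 0.3811
−0.095·log₂(0.095) = 0.3226
−0.203·log₂(0.203) = 0.4670
−0.078·log₂(0.078) = 0.2871
−0.220·log₂(0.220) = 0.4806
Sum ≈ 2.5903 → 2.590 bits.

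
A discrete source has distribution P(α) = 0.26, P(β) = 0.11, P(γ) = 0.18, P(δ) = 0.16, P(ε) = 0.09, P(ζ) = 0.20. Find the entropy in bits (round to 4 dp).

H = −Σ pᵢ log₂ pᵢ.
−0.26·log₂(0.26) = 0.5053
−0.11·log₂(0.11) = 0.3503
−0.18·log₂(0.18) = 0.4453
−0.16·log₂(0.16) = 0.4230
−0.09·log₂(0.09) = 0.3127
−0.20·log₂(0.20) = 0.4644
Sum ≈ 2.5009 → 2.5009 bits.

2.5009 bits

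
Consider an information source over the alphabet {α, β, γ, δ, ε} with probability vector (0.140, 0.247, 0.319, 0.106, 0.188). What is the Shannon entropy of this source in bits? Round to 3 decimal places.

H = −Σ pᵢ log₂ pᵢ.
−0.140·log₂(0.140) = 0.3971
−0.247·log₂(0.247) = 0.4983
−0.319·log₂(0.319) = 0.5258
−0.106·log₂(0.106) = 0.3432
−0.188·log₂(0.188) = 0.4533
Sum ≈ 2.2178 → 2.218 bits.

2.218 bits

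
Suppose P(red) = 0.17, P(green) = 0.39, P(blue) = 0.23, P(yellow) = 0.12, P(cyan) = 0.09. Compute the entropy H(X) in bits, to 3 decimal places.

H = −Σ pᵢ log₂ pᵢ.
−0.17·log₂(0.17) = 0.4346
−0.39·log₂(0.39) = 0.5298
−0.23·log₂(0.23) = 0.4877
−0.12·log₂(0.12) = 0.3671
−0.09·log₂(0.09) = 0.3127
Sum ≈ 2.1318 → 2.132 bits.

2.132 bits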